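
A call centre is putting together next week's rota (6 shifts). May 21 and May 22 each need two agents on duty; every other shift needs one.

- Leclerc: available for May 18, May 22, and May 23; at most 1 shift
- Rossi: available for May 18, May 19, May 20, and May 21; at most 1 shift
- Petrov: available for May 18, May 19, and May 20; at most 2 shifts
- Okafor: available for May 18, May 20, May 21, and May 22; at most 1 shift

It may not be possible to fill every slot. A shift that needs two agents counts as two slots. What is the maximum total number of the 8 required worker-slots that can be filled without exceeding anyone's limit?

Total capacity across all agents is 1+1+2+1 = 5, and 8 slots are needed, so at most 5 can be filled.
An assignment achieving 5: May 18→Petrov, May 19→Rossi, May 20→Petrov, May 21→Okafor, May 23→Leclerc.
Loads: Leclerc 1/1, Rossi 1/1, Petrov 2/2, Okafor 1/1.

5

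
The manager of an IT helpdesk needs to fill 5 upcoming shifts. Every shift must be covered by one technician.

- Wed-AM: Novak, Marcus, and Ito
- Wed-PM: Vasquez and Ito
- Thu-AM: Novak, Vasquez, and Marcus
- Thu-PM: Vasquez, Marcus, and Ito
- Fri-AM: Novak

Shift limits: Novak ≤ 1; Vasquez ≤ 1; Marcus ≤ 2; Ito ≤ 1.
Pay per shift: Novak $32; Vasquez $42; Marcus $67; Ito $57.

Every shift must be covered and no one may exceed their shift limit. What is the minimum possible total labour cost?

$265

Fri-AM can only be covered by Novak, so that assignment is forced.
Picking the cheapest available technician for each shift independently would cost $180, but that ignores the shift limits.
An optimal schedule: Wed-AM→Marcus, Wed-PM→Vasquez, Thu-AM→Marcus, Thu-PM→Ito, Fri-AM→Novak.
Total: 67 + 42 + 67 + 57 + 32 = $265.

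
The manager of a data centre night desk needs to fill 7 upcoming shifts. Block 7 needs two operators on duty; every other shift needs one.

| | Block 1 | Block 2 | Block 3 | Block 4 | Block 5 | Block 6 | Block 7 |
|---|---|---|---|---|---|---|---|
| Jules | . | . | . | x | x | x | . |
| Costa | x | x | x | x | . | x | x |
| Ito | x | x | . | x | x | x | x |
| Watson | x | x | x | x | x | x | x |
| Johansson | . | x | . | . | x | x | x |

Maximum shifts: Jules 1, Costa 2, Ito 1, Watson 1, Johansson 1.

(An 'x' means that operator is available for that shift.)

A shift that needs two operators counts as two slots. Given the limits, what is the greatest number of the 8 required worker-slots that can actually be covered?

Total capacity across all operators is 1+2+1+1+1 = 6, and 8 slots are needed, so at most 6 can be filled.
An assignment achieving 6: Block 1→Costa, Block 2→Ito, Block 3→Costa, Block 4→Jules, Block 5→Watson, Block 7→Johansson.
Loads: Jules 1/1, Costa 2/2, Ito 1/1, Watson 1/1, Johansson 1/1.

6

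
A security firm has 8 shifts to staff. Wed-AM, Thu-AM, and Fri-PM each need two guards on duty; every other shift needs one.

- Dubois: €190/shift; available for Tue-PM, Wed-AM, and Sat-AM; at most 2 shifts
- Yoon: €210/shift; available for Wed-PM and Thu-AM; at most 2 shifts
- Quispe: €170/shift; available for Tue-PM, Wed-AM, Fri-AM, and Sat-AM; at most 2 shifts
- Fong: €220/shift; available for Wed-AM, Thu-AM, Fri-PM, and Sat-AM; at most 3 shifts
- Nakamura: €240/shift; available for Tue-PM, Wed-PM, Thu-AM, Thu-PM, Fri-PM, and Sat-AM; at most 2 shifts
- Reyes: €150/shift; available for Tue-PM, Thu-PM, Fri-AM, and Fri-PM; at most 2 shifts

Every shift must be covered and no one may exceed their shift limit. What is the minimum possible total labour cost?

€2100

Picking the cheapest available guard for each shift independently would cost €1990, but that ignores the shift limits.
An optimal schedule: Tue-PM→Dubois, Wed-AM→Quispe+Dubois, Wed-PM→Yoon, Thu-AM→Yoon+Fong, Thu-PM→Reyes, Fri-AM→Quispe, Fri-PM→Reyes+Fong, Sat-AM→Fong.
Total: 190 + 170 + 190 + 210 + 210 + 220 + 150 + 170 + 150 + 220 + 220 = €2100.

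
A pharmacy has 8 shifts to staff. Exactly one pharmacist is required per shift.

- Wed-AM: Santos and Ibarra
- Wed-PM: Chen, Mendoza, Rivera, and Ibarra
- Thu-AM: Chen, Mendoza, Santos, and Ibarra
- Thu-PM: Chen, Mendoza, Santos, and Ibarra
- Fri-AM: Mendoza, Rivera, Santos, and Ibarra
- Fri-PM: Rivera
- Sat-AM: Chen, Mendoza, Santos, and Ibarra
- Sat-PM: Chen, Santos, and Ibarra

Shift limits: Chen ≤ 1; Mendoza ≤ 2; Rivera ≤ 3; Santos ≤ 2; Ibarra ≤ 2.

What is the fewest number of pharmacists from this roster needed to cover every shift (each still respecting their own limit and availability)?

8 slots to fill and no one can take more than 3, so at least ⌈8/3⌉ = 3 pharmacists are needed.
Any 3 pharmacists together have capacity at most 3+2+2 = 7 < 8 slots, so 3 can never suffice.
Chen, Mendoza, Rivera, and Santos alone can cover everything: Wed-AM→Santos, Wed-PM→Rivera, Thu-AM→Mendoza, Thu-PM→Mendoza, Fri-AM→Rivera, Fri-PM→Rivera, Sat-AM→Santos, Sat-PM→Chen.

4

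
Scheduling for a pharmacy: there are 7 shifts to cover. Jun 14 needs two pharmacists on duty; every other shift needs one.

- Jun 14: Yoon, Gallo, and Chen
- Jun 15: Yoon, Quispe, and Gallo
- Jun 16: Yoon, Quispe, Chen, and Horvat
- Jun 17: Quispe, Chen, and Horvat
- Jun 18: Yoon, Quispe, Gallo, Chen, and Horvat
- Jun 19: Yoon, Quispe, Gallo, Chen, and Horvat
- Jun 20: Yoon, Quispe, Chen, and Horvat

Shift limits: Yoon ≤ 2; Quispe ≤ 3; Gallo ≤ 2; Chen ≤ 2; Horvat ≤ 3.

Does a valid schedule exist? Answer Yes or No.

Yes

One valid schedule: Jun 14→Yoon+Gallo, Jun 15→Yoon, Jun 16→Quispe, Jun 17→Quispe, Jun 18→Gallo, Jun 19→Chen, Jun 20→Quispe.
Loads: Yoon 2/2, Quispe 3/3, Gallo 2/2, Chen 1/2, Horvat 0/3 — all within limits.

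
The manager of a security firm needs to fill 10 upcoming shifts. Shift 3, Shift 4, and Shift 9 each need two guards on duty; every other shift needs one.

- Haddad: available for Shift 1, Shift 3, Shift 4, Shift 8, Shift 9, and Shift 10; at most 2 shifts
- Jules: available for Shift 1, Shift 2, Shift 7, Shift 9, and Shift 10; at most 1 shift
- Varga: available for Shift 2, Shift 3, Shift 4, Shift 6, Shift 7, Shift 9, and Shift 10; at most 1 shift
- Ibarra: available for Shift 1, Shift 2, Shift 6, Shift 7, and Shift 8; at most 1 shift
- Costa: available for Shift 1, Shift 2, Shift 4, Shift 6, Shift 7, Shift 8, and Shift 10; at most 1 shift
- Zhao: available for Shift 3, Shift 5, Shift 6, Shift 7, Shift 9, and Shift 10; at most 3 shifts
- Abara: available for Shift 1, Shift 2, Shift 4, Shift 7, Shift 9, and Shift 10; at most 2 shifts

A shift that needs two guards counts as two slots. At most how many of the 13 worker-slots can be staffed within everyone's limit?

11

Total capacity across all guards is 2+1+1+1+1+3+2 = 11, and 13 slots are needed, so at most 11 can be filled.
An assignment achieving 11: Shift 1→Jules, Shift 2→Abara, Shift 3→Haddad+Varga, Shift 4→Costa+Abara, Shift 5→Zhao, Shift 6→Ibarra, Shift 7→Zhao, Shift 8→Haddad, Shift 9→Zhao.
Loads: Haddad 2/2, Jules 1/1, Varga 1/1, Ibarra 1/1, Costa 1/1, Zhao 3/3, Abara 2/2.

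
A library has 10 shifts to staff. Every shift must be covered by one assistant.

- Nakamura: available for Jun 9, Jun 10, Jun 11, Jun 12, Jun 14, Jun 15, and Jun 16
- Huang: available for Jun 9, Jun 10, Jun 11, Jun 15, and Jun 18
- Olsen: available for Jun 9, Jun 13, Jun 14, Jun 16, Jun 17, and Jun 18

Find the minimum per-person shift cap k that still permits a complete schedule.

With 3 assistants and 10 worker-slots to fill, someone must work at least ⌈10/3⌉ = 4 shifts, so k ≥ 4.
k = 4 works: Jun 9→Huang, Jun 10→Nakamura, Jun 11→Nakamura, Jun 12→Nakamura, Jun 13→Olsen, Jun 14→Nakamura, Jun 15→Huang, Jun 16→Olsen, Jun 17→Olsen, Jun 18→Huang.
Loads: Nakamura 4, Huang 3, Olsen 3 — all ≤ 4.

4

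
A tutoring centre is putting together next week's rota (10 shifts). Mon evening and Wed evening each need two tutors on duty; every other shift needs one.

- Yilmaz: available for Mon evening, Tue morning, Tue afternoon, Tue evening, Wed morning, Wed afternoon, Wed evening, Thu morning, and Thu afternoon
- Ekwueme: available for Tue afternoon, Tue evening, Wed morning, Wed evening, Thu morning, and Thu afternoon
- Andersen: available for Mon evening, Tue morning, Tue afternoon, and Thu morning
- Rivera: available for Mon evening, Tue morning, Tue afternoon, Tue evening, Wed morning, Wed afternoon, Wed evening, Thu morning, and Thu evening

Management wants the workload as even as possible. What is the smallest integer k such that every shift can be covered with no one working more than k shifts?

With 4 tutors and 12 worker-slots to fill, someone must work at least ⌈12/4⌉ = 3 shifts, so k ≥ 3.
k = 3 works: Mon evening→Yilmaz+Andersen, Tue morning→Andersen, Tue afternoon→Andersen, Tue evening→Ekwueme, Wed morning→Ekwueme, Wed afternoon→Yilmaz, Wed evening→Ekwueme+Rivera, Thu morning→Rivera, Thu afternoon→Yilmaz, Thu evening→Rivera.
Loads: Yilmaz 3, Ekwueme 3, Andersen 3, Rivera 3 — all ≤ 3.

3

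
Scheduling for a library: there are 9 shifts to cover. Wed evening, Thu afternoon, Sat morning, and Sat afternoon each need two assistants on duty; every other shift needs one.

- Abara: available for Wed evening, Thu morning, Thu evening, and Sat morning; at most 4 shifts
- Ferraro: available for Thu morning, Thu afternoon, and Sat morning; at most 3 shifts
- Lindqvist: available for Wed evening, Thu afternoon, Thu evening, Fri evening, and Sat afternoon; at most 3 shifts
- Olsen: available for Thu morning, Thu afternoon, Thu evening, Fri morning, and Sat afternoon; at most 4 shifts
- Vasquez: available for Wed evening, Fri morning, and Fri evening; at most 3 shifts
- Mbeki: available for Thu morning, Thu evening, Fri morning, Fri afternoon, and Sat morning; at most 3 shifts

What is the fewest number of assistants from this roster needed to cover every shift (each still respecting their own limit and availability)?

5

13 slots to fill and no one can take more than 4, so at least ⌈13/4⌉ = 4 assistants are needed.
No set of 4 assistants can cover every shift (each such set leaves at least one shift with no one available or exceeds a cap).
Abara, Ferraro, Lindqvist, Olsen, and Mbeki alone can cover everything: Wed evening→Abara+Lindqvist, Thu morning→Abara, Thu afternoon→Ferraro+Olsen, Thu evening→Abara, Fri morning→Olsen, Fri afternoon→Mbeki, Fri evening→Lindqvist, Sat morning→Abara+Ferraro, Sat afternoon→Lindqvist+Olsen.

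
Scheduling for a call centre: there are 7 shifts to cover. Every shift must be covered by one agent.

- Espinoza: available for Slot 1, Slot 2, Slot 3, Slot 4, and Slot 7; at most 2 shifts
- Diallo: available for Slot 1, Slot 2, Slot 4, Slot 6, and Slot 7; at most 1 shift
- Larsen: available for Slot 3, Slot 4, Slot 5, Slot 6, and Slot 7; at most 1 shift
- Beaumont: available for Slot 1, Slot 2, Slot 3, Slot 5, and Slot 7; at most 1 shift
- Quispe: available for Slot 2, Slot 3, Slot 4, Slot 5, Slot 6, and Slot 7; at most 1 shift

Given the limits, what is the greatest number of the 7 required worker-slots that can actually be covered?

Total capacity across all agents is 2+1+1+1+1 = 6, and 7 slots are needed, so at most 6 can be filled.
An assignment achieving 6: Slot 1→Espinoza, Slot 2→Espinoza, Slot 3→Beaumont, Slot 4→Quispe, Slot 5→Larsen, Slot 6→Diallo.
Loads: Espinoza 2/2, Diallo 1/1, Larsen 1/1, Beaumont 1/1, Quispe 1/1.

6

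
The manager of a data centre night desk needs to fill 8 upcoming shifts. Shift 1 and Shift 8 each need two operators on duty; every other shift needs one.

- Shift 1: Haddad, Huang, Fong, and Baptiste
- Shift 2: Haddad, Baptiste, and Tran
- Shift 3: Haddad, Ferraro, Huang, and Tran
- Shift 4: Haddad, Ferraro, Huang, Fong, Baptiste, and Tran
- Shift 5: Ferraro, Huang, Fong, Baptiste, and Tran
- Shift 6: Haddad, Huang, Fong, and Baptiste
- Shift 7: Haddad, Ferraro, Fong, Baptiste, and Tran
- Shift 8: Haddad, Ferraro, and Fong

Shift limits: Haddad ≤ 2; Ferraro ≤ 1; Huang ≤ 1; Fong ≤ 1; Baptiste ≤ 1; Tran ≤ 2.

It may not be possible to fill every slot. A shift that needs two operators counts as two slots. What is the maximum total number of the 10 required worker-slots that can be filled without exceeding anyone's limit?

8

Total capacity across all operators is 2+1+1+1+1+2 = 8, and 10 slots are needed, so at most 8 can be filled.
An assignment achieving 8: Shift 1→Huang+Fong, Shift 2→Haddad, Shift 3→Tran, Shift 5→Tran, Shift 6→Baptiste, Shift 8→Haddad+Ferraro.
Loads: Haddad 2/2, Ferraro 1/1, Huang 1/1, Fong 1/1, Baptiste 1/1, Tran 2/2.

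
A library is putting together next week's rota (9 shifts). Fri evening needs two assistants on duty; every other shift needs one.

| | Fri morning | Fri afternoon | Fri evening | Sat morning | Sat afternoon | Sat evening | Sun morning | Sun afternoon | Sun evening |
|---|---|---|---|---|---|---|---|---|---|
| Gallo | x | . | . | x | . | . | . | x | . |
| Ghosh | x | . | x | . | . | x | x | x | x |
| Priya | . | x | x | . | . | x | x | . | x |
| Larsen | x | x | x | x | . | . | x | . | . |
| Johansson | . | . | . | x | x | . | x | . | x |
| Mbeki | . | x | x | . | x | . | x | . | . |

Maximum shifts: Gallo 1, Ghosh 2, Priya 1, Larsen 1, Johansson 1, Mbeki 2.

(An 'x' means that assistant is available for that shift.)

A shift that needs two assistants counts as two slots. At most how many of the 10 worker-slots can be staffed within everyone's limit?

Total capacity across all assistants is 1+2+1+1+1+2 = 8, and 10 slots are needed, so at most 8 can be filled.
An assignment achieving 8: Fri morning→Ghosh, Fri afternoon→Priya, Fri evening→Mbeki, Sat morning→Larsen, Sat afternoon→Johansson, Sat evening→Ghosh, Sun morning→Mbeki, Sun afternoon→Gallo.
Loads: Gallo 1/1, Ghosh 2/2, Priya 1/1, Larsen 1/1, Johansson 1/1, Mbeki 2/2.

8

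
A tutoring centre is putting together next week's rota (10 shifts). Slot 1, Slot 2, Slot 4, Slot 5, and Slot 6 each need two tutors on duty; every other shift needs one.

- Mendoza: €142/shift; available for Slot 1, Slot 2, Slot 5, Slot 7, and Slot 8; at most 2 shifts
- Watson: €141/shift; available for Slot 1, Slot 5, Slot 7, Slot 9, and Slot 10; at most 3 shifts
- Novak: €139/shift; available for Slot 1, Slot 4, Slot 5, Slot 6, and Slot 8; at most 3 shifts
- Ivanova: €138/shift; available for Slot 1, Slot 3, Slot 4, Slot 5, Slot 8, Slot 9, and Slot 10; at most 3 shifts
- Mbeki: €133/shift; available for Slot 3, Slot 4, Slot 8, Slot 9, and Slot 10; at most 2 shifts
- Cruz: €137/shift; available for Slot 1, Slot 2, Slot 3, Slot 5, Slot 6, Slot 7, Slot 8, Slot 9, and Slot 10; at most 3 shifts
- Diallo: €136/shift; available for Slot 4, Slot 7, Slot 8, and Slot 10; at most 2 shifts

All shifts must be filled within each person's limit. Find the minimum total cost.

Slot 2 can only be covered by Mendoza and Cruz, so that assignment is forced.
Slot 6 can only be covered by Novak and Cruz, so that assignment is forced.
Picking the cheapest available tutor for each shift independently would cost €2042, but that ignores the shift limits.
An optimal schedule: Slot 1→Ivanova+Novak, Slot 2→Cruz+Mendoza, Slot 3→Mbeki, Slot 4→Ivanova+Novak, Slot 5→Ivanova+Watson, Slot 6→Cruz+Novak, Slot 7→Diallo, Slot 8→Cruz, Slot 9→Mbeki, Slot 10→Diallo.
Total: 138 + 139 + 137 + 142 + 133 + 138 + 139 + 138 + 141 + 137 + 139 + 136 + 137 + 133 + 136 = €2063.

€2063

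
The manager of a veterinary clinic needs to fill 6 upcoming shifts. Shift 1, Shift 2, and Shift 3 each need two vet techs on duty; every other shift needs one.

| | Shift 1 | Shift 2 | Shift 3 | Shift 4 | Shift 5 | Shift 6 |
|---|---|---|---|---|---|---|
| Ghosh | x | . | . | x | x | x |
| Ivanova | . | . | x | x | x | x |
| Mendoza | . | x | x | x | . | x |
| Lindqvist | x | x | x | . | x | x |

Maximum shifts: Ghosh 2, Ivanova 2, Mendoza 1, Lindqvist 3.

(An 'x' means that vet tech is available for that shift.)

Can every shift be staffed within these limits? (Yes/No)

Total capacity is 2+2+1+3 = 8 but 9 worker-slots are needed — infeasible.

No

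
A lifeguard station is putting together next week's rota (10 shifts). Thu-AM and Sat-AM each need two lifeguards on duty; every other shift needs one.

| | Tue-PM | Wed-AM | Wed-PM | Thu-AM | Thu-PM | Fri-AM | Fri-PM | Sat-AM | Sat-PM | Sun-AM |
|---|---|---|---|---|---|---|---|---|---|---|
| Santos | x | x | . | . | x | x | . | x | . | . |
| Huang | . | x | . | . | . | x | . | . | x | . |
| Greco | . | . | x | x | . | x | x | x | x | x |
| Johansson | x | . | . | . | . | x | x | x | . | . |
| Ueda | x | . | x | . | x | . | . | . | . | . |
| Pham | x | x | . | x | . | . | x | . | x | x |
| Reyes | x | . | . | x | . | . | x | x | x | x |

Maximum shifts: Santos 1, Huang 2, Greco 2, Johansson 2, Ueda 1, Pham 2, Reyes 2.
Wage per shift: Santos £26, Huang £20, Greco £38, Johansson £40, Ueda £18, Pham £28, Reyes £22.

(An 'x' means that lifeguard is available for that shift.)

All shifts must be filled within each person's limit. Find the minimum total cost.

£340

Picking the cheapest available lifeguard for each shift independently would cost £256, but that ignores the shift limits.
An optimal schedule: Tue-PM→Ueda, Wed-AM→Huang, Wed-PM→Greco, Thu-AM→Greco+Pham, Thu-PM→Santos, Fri-AM→Huang, Fri-PM→Johansson, Sat-AM→Johansson+Reyes, Sat-PM→Reyes, Sun-AM→Pham.
Total: 18 + 20 + 38 + 38 + 28 + 26 + 20 + 40 + 40 + 22 + 22 + 28 = £340.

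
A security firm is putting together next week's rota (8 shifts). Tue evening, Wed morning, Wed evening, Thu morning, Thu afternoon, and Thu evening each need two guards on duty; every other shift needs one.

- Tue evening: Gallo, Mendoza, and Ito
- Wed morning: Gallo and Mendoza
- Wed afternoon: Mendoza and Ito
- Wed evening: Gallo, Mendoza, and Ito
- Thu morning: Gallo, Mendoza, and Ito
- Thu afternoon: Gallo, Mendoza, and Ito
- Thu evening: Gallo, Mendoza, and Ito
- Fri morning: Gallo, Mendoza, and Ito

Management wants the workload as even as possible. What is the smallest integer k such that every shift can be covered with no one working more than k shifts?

With 3 guards and 14 worker-slots to fill, someone must work at least ⌈14/3⌉ = 5 shifts, so k ≥ 5.
k = 5 works: Tue evening→Gallo+Mendoza, Wed morning→Gallo+Mendoza, Wed afternoon→Mendoza, Wed evening→Gallo+Mendoza, Thu morning→Gallo+Ito, Thu afternoon→Gallo+Ito, Thu evening→Mendoza+Ito, Fri morning→Ito.
Loads: Gallo 5, Mendoza 5, Ito 4 — all ≤ 5.

5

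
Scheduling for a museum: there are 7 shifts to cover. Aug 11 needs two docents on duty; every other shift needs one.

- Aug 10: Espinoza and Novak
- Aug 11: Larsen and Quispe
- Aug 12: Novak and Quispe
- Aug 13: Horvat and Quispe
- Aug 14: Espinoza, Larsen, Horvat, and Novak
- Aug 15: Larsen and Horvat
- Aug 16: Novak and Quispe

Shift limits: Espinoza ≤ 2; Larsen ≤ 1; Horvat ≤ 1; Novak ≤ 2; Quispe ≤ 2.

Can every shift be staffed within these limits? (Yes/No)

Aug 11 can only be covered by Larsen and Quispe, so that assignment is forced.
One valid schedule: Aug 10→Espinoza, Aug 11→Larsen+Quispe, Aug 12→Novak, Aug 13→Quispe, Aug 14→Espinoza, Aug 15→Horvat, Aug 16→Novak.
Loads: Espinoza 2/2, Larsen 1/1, Horvat 1/1, Novak 2/2, Quispe 2/2 — all within limits.

Yes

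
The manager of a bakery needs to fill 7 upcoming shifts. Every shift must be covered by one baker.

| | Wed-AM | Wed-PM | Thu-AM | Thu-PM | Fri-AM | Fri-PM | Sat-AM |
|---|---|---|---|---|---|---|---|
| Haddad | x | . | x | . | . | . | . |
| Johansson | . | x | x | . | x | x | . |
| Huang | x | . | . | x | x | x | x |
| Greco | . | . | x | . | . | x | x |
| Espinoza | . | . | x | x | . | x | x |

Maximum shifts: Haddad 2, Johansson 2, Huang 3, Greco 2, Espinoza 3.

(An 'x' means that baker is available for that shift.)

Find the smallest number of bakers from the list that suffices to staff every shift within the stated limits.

7 slots to fill and no one can take more than 3, so at least ⌈7/3⌉ = 3 bakers are needed.
Haddad, Johansson, and Huang alone can cover everything: Wed-AM→Haddad, Wed-PM→Johansson, Thu-AM→Haddad, Thu-PM→Huang, Fri-AM→Johansson, Fri-PM→Huang, Sat-AM→Huang.

3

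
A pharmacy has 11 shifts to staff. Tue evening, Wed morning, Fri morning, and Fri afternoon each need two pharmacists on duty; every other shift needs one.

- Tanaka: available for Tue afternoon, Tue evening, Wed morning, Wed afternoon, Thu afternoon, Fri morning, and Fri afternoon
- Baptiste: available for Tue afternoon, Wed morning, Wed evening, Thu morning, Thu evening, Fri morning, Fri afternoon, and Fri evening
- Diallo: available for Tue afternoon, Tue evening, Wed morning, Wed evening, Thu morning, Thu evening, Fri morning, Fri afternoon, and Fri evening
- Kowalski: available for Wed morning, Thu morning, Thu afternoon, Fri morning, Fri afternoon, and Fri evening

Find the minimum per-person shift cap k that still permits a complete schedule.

With 4 pharmacists and 15 worker-slots to fill, someone must work at least ⌈15/4⌉ = 4 shifts, so k ≥ 4.
k = 4 works: Tue afternoon→Tanaka, Tue evening→Tanaka+Diallo, Wed morning→Diallo+Kowalski, Wed afternoon→Tanaka, Wed evening→Baptiste, Thu morning→Baptiste, Thu afternoon→Tanaka, Thu evening→Baptiste, Fri morning→Diallo+Kowalski, Fri afternoon→Diallo+Kowalski, Fri evening→Baptiste.
Loads: Tanaka 4, Baptiste 4, Diallo 4, Kowalski 3 — all ≤ 4.

4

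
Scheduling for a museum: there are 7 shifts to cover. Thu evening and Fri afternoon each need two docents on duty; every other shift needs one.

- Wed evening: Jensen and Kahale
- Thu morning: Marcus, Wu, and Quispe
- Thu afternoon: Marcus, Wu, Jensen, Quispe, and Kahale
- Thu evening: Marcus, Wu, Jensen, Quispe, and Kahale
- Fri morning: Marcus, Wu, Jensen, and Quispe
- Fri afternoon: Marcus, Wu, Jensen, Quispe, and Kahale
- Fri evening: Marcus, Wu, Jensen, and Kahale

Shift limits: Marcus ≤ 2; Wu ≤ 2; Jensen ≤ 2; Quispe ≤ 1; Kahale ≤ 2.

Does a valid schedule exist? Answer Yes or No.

One valid schedule: Wed evening→Jensen, Thu morning→Marcus, Thu afternoon→Wu, Thu evening→Jensen+Kahale, Fri morning→Marcus, Fri afternoon→Quispe+Kahale, Fri evening→Wu.
Loads: Marcus 2/2, Wu 2/2, Jensen 2/2, Quispe 1/1, Kahale 2/2 — all within limits.

Yes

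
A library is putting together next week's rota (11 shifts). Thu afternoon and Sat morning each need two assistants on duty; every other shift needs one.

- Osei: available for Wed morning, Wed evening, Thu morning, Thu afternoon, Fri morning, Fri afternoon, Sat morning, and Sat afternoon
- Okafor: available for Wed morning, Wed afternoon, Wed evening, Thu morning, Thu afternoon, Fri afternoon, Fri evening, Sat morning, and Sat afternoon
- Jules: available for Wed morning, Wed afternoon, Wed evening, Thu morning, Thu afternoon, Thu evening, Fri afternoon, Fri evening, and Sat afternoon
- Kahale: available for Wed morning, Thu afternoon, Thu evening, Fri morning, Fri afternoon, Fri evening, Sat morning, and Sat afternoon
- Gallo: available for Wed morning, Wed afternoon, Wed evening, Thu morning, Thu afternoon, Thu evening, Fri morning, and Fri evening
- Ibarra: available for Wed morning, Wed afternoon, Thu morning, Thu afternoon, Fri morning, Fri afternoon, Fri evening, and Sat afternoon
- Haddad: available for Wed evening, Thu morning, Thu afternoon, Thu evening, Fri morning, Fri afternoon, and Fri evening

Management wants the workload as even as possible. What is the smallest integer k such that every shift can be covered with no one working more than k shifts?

2

With 7 assistants and 13 worker-slots to fill, someone must work at least ⌈13/7⌉ = 2 shifts, so k ≥ 2.
k = 2 works: Wed morning→Kahale, Wed afternoon→Okafor, Wed evening→Osei, Thu morning→Gallo, Thu afternoon→Ibarra+Haddad, Thu evening→Jules, Fri morning→Kahale, Fri afternoon→Ibarra, Fri evening→Gallo, Sat morning→Osei+Okafor, Sat afternoon→Jules.
Loads: Osei 2, Okafor 2, Jules 2, Kahale 2, Gallo 2, Ibarra 2, Haddad 1 — all ≤ 2.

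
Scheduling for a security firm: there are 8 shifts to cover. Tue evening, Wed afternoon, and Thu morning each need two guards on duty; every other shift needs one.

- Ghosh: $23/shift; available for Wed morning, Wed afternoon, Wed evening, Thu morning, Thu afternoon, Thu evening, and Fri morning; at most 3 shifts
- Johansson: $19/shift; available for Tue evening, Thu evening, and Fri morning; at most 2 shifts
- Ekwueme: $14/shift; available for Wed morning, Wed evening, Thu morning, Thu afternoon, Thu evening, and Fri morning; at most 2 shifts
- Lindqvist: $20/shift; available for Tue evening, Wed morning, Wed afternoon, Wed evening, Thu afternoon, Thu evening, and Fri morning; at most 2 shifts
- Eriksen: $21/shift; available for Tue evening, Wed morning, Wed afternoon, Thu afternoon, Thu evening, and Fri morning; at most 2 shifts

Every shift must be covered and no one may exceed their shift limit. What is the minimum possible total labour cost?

$217

Thu morning can only be covered by Ghosh and Ekwueme, so that assignment is forced.
Picking the cheapest available guard for each shift independently would cost $187, but that ignores the shift limits.
An optimal schedule: Tue evening→Johansson+Lindqvist, Wed morning→Ekwueme, Wed afternoon→Ghosh+Lindqvist, Wed evening→Ghosh, Thu morning→Ghosh+Ekwueme, Thu afternoon→Eriksen, Thu evening→Johansson, Fri morning→Eriksen.
Total: 19 + 20 + 14 + 23 + 20 + 23 + 23 + 14 + 21 + 19 + 21 = $217.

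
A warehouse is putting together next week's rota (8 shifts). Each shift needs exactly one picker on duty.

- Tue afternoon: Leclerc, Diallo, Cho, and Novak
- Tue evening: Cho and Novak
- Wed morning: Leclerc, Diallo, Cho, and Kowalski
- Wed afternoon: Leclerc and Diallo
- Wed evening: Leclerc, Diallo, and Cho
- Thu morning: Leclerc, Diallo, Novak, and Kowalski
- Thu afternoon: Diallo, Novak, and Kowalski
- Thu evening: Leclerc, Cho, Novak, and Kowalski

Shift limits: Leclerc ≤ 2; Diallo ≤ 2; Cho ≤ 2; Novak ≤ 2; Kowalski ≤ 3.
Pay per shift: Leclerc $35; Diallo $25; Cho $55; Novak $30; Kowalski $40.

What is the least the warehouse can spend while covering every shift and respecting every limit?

Picking the cheapest available picker for each shift independently would cost $210, but that ignores the shift limits.
An optimal schedule: Tue afternoon→Leclerc, Tue evening→Novak, Wed morning→Leclerc, Wed afternoon→Diallo, Wed evening→Diallo, Thu morning→Kowalski, Thu afternoon→Novak, Thu evening→Kowalski.
Total: 35 + 30 + 35 + 25 + 25 + 40 + 30 + 40 = $260.

$260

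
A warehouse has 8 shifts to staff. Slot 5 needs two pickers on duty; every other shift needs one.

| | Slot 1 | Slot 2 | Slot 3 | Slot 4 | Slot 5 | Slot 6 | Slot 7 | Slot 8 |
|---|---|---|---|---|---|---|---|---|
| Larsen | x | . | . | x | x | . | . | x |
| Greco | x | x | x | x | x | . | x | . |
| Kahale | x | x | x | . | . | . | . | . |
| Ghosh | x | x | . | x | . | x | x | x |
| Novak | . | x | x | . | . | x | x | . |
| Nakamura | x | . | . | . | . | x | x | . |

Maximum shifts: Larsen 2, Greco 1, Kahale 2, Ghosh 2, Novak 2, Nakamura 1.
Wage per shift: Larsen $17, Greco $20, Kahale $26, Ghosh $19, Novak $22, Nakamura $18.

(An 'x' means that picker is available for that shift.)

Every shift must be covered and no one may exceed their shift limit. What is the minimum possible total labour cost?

Slot 5 can only be covered by Larsen and Greco, so that assignment is forced.
Picking the cheapest available picker for each shift independently would cost $163, but that ignores the shift limits.
An optimal schedule: Slot 1→Kahale, Slot 2→Ghosh, Slot 3→Novak, Slot 4→Ghosh, Slot 5→Larsen+Greco, Slot 6→Nakamura, Slot 7→Novak, Slot 8→Larsen.
Total: 26 + 19 + 22 + 19 + 17 + 20 + 18 + 22 + 17 = $180.

$180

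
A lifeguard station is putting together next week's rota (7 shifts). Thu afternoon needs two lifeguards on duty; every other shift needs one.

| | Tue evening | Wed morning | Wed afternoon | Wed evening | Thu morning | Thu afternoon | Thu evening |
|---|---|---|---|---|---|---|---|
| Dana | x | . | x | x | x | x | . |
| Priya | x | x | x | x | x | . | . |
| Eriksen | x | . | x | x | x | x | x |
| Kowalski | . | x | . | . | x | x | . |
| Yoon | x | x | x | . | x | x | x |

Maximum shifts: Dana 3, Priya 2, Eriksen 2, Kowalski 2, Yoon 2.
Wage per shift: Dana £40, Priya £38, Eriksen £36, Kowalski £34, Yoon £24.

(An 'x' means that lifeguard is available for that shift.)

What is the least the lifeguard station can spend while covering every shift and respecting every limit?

Picking the cheapest available lifeguard for each shift independently would cost £214, but that ignores the shift limits.
An optimal schedule: Tue evening→Priya, Wed morning→Yoon, Wed afternoon→Priya, Wed evening→Eriksen, Thu morning→Kowalski, Thu afternoon→Kowalski+Eriksen, Thu evening→Yoon.
Total: 38 + 24 + 38 + 36 + 34 + 34 + 36 + 24 = £264.

£264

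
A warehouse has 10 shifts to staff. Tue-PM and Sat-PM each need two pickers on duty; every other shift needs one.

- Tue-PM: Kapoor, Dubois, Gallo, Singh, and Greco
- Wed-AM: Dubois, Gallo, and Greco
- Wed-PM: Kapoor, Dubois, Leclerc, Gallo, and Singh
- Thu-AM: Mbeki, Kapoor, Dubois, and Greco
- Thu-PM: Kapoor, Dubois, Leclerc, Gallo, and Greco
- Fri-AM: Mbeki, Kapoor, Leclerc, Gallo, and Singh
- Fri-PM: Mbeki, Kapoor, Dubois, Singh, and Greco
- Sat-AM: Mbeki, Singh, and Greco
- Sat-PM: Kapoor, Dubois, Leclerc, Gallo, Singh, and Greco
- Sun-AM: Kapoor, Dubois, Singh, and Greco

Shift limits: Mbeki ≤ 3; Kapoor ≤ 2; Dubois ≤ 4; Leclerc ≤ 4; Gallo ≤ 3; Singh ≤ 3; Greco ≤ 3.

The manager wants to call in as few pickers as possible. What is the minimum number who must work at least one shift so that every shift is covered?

12 slots to fill and no one can take more than 4, so at least ⌈12/4⌉ = 3 pickers are needed.
Any 3 pickers together have capacity at most 4+4+3 = 11 < 12 slots, so 3 can never suffice.
Mbeki, Kapoor, Dubois, and Leclerc alone can cover everything: Tue-PM→Kapoor+Dubois, Wed-AM→Dubois, Wed-PM→Dubois, Thu-AM→Mbeki, Thu-PM→Leclerc, Fri-AM→Leclerc, Fri-PM→Mbeki, Sat-AM→Mbeki, Sat-PM→Dubois+Leclerc, Sun-AM→Kapoor.

4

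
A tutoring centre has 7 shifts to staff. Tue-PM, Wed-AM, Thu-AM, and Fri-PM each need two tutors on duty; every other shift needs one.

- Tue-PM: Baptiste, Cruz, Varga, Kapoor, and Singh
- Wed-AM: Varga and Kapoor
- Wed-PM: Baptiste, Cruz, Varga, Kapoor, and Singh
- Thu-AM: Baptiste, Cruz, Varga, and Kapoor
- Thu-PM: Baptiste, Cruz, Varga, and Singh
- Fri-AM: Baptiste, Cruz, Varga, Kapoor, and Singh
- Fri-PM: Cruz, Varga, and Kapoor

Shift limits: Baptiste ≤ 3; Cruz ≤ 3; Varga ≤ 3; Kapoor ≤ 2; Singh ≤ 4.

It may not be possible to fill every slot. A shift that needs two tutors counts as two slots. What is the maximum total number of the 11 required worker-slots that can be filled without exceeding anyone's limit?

Total capacity across all tutors is 3+3+3+2+4 = 15, and 11 slots are needed, so at most 11 can be filled.
An assignment achieving 11: Tue-PM→Baptiste+Cruz, Wed-AM→Varga+Kapoor, Wed-PM→Varga, Thu-AM→Baptiste+Cruz, Thu-PM→Baptiste, Fri-AM→Kapoor, Fri-PM→Cruz+Varga.
Loads: Baptiste 3/3, Cruz 3/3, Varga 3/3, Kapoor 2/2, Singh 0/4.

11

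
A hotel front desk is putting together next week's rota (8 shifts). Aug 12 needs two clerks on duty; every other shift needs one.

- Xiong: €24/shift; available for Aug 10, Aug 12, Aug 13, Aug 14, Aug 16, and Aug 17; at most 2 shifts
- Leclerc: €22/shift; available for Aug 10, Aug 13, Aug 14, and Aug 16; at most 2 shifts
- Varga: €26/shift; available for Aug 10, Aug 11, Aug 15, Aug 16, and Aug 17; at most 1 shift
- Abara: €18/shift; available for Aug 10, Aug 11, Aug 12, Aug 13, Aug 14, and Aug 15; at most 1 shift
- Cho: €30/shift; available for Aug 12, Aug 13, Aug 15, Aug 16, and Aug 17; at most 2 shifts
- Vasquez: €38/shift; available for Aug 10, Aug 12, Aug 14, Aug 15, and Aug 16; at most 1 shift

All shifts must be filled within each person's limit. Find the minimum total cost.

€234

Picking the cheapest available clerk for each shift independently would cost €178, but that ignores the shift limits.
An optimal schedule: Aug 10→Leclerc, Aug 11→Varga, Aug 12→Cho+Vasquez, Aug 13→Xiong, Aug 14→Leclerc, Aug 15→Abara, Aug 16→Cho, Aug 17→Xiong.
Total: 22 + 26 + 30 + 38 + 24 + 22 + 18 + 30 + 24 = €234.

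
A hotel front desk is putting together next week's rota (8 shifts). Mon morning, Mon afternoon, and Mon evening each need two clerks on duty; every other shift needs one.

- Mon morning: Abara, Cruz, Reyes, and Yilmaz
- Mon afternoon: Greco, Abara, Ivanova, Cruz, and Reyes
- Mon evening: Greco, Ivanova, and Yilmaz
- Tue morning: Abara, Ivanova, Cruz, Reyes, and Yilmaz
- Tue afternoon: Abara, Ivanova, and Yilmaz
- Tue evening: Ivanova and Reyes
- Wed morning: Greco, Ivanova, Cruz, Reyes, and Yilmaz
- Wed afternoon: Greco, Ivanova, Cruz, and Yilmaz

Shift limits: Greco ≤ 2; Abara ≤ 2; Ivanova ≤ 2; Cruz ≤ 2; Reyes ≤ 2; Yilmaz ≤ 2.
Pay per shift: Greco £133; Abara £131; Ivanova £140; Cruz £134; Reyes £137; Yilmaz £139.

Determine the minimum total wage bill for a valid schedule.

Picking the cheapest available clerk for each shift independently would cost £1466, but that ignores the shift limits.
An optimal schedule: Mon morning→Cruz+Yilmaz, Mon afternoon→Reyes+Ivanova, Mon evening→Greco+Yilmaz, Tue morning→Abara, Tue afternoon→Abara, Tue evening→Reyes, Wed morning→Cruz, Wed afternoon→Greco.
Total: 134 + 139 + 137 + 140 + 133 + 139 + 131 + 131 + 137 + 134 + 133 = £1488.

£1488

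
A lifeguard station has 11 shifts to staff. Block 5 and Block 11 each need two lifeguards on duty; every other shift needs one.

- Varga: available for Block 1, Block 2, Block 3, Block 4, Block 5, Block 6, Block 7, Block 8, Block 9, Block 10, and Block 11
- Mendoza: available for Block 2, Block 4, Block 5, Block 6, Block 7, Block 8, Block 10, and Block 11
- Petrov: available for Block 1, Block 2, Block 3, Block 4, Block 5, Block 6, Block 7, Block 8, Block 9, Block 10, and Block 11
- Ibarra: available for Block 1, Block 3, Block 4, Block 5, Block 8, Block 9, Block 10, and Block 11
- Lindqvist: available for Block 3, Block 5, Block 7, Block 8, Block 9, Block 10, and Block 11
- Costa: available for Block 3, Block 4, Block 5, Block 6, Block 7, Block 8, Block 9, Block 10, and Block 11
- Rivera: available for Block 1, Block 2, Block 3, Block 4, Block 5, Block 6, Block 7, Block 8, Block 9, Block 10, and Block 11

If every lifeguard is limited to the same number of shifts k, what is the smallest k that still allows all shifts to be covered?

With 7 lifeguards and 13 worker-slots to fill, someone must work at least ⌈13/7⌉ = 2 shifts, so k ≥ 2.
k = 2 works: Block 1→Varga, Block 2→Varga, Block 3→Petrov, Block 4→Mendoza, Block 5→Lindqvist+Costa, Block 6→Mendoza, Block 7→Petrov, Block 8→Ibarra, Block 9→Ibarra, Block 10→Lindqvist, Block 11→Costa+Rivera.
Loads: Varga 2, Mendoza 2, Petrov 2, Ibarra 2, Lindqvist 2, Costa 2, Rivera 1 — all ≤ 2.

2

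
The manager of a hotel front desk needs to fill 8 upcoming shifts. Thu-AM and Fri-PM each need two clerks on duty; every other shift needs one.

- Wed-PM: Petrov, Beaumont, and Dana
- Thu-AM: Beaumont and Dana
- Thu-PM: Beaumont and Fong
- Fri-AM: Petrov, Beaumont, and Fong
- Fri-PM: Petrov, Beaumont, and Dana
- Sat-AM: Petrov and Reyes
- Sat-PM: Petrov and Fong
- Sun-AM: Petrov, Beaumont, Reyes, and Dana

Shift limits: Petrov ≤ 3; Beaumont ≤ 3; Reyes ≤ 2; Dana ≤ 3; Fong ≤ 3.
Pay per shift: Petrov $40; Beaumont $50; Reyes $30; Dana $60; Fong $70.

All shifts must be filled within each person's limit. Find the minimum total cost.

Thu-AM can only be covered by Beaumont and Dana, so that assignment is forced.
Picking the cheapest available clerk for each shift independently would cost $430, but that ignores the shift limits.
An optimal schedule: Wed-PM→Petrov, Thu-AM→Beaumont+Dana, Thu-PM→Beaumont, Fri-AM→Petrov, Fri-PM→Beaumont+Dana, Sat-AM→Reyes, Sat-PM→Petrov, Sun-AM→Reyes.
Total: 40 + 50 + 60 + 50 + 40 + 50 + 60 + 30 + 40 + 30 = $450.

$450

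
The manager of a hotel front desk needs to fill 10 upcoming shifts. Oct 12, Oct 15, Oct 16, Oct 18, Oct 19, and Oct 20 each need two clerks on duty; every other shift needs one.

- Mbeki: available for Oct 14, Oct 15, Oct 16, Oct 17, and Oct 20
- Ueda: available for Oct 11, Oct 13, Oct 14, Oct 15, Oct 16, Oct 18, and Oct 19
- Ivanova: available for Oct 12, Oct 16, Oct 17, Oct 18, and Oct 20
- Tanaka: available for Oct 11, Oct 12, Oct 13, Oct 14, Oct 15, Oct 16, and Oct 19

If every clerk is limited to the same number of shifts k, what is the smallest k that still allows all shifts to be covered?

With 4 clerks and 16 worker-slots to fill, someone must work at least ⌈16/4⌉ = 4 shifts, so k ≥ 4.
k = 4 works: Oct 11→Ueda, Oct 12→Ivanova+Tanaka, Oct 13→Ueda, Oct 14→Mbeki, Oct 15→Mbeki+Tanaka, Oct 16→Ivanova+Tanaka, Oct 17→Mbeki, Oct 18→Ueda+Ivanova, Oct 19→Ueda+Tanaka, Oct 20→Mbeki+Ivanova.
Loads: Mbeki 4, Ueda 4, Ivanova 4, Tanaka 4 — all ≤ 4.

4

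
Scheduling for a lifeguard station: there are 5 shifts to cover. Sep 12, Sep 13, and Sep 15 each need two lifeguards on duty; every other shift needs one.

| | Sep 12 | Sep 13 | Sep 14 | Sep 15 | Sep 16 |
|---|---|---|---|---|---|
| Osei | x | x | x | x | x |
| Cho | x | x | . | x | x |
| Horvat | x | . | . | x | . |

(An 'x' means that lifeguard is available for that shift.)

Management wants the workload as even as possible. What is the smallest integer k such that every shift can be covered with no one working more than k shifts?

With 3 lifeguards and 8 worker-slots to fill, someone must work at least ⌈8/3⌉ = 3 shifts, so k ≥ 3.
k = 3 works: Sep 12→Cho+Horvat, Sep 13→Osei+Cho, Sep 14→Osei, Sep 15→Cho+Horvat, Sep 16→Osei.
Loads: Osei 3, Cho 3, Horvat 2 — all ≤ 3.

3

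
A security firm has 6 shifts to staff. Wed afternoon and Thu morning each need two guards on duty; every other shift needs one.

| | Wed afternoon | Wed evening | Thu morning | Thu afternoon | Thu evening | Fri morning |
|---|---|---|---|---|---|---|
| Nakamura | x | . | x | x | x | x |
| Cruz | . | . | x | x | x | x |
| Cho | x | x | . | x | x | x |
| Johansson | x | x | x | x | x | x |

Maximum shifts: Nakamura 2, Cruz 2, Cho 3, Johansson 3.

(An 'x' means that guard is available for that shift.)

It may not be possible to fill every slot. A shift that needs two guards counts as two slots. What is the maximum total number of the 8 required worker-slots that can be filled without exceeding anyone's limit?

Total capacity across all guards is 2+2+3+3 = 10, and 8 slots are needed, so at most 8 can be filled.
An assignment achieving 8: Wed afternoon→Nakamura+Cho, Wed evening→Cho, Thu morning→Nakamura+Cruz, Thu afternoon→Cruz, Thu evening→Cho, Fri morning→Johansson.
Loads: Nakamura 2/2, Cruz 2/2, Cho 3/3, Johansson 1/3.

8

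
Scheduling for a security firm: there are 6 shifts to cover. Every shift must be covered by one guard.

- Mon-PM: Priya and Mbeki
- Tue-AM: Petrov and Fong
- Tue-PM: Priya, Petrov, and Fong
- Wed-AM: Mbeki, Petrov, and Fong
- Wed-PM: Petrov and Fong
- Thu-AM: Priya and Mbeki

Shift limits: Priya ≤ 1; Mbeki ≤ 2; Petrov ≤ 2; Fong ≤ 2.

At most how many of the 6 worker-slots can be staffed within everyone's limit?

Total capacity across all guards is 1+2+2+2 = 7, and 6 slots are needed, so at most 6 can be filled.
An assignment achieving 6: Mon-PM→Priya, Tue-AM→Petrov, Tue-PM→Fong, Wed-AM→Mbeki, Wed-PM→Petrov, Thu-AM→Mbeki.
Loads: Priya 1/1, Mbeki 2/2, Petrov 2/2, Fong 1/2.

6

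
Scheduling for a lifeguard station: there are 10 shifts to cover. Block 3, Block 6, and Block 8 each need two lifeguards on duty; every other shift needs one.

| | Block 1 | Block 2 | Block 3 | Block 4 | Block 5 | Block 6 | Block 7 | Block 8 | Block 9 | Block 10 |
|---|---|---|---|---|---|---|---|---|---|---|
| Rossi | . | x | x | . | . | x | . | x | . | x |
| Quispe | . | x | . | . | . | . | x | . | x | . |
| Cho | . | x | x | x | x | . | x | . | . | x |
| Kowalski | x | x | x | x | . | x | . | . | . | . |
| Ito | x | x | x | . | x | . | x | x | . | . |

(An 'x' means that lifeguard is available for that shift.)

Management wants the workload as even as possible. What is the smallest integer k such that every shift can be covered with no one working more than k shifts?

With 5 lifeguards and 13 worker-slots to fill, someone must work at least ⌈13/5⌉ = 3 shifts, so k ≥ 3.
k = 3 works: Block 1→Kowalski, Block 2→Quispe, Block 3→Cho+Kowalski, Block 4→Cho, Block 5→Cho, Block 6→Rossi+Kowalski, Block 7→Quispe, Block 8→Rossi+Ito, Block 9→Quispe, Block 10→Rossi.
Loads: Rossi 3, Quispe 3, Cho 3, Kowalski 3, Ito 1 — all ≤ 3.

3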